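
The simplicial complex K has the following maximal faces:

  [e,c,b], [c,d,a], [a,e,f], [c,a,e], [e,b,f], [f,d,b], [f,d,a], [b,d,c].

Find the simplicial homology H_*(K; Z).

H_0 = Z,  H_1 = 0,  H_2 = Z.

Order the vertices as a < b < c < d < e < f. Listing each simplex with vertices in this order, K has dimension 2 with simplices:

  0-simplices (6): a, b, c, d, e, f
  1-simplices (12): ac, ad, ae, af, bc, bd, be, bf, cd, ce, df, ef
  2-simplices (8): acd, ace, adf, aef, bcd, bce, bdf, bef

giving chain groups C_0 ≅ Z^6, C_1 ≅ Z^12, C_2 ≅ Z^8.

Boundary ∂_1: C_1 → C_0 is given by ∂[p,q] = [q] − [p]. For instance
  ∂af = f − a.
The 6×12 boundary matrix has rank 5 and Smith normal form diag(1,1,1,1,1).

∂_2: C_2 → C_1 acts by ∂[p,q,r] = [q,r] − [p,r] + [p,q]. For instance
  ∂aef = ef − af + ae,
  ∂bdf = df − bf + bd.
This gives a 12×8 integer matrix of rank 7; reducing to Smith normal form yields diagonal entries (1,1,1,1,1,1,1).

Computing H_k = (kernel of ∂_k) / (image of ∂_{k+1}):

  H_0: rank C_0 − rank ∂_1 = 6 − 5 = 1, and the invariant factors of ∂_1 are all 1, so H_0 ≅ Z.
  H_1: rank ker ∂_1 − rank ∂_2 = (12 − 5) − 7 = 0, and the invariant factors of ∂_2 are all 1, so H_1 ≅ 0.
  H_2: rank ker ∂_2 − rank ∂_3 = (8 − 7) − 0 = 1, and there is no ∂_3, so H_2 ≅ Z.

(K is a triangulation of the 2-sphere S^2.)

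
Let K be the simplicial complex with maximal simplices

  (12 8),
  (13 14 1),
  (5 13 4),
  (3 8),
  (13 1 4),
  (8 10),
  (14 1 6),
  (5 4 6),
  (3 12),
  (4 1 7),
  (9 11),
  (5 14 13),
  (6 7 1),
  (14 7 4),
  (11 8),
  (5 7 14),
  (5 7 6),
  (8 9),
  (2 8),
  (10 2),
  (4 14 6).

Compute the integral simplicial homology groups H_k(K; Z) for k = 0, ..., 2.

Fix the vertex order 1 < 2 < 3 < 4 < 5 < 6 < 7 < 8 < 9 < 10 < 11 < 12 < 13 < 14 and write every simplex with vertices in increasing order. Then dim K = 2 and the simplices of K are:

  0-simplices (14): [1], [2], [3], [4], [5], [6], [7], [8], [9], [10], [11], [12], [13], [14]
  1-simplices (27): (27 of them)
  2-simplices (12): [1,4,7], [1,4,13], [1,6,7], [1,6,14], [1,13,14], [4,5,6], [4,5,13], [4,6,14], [4,7,14], [5,6,7], [5,7,14], [5,13,14]

giving chain groups C_0 ≅ Z^14, C_1 ≅ Z^27, C_2 ≅ Z^12.

Boundary ∂_1: C_1 → C_0 maps an edge to its endpoints' difference, ∂[p,q] = q − p. For instance
  ∂[4,14] = [14] − [4].
The resulting 14×27 matrix has rank 12, and its Smith normal form has invariant factors (1,1,1,1,1,1,1,1,1,1,1,1).

The boundary map ∂_2: C_2 → C_1 sends each 2-simplex [p,q,r] to [q,r] − [p,r] + [p,q]. For instance
  ∂[5,13,14] = [13,14] − [5,14] + [5,13],
  ∂[1,4,13] = [4,13] − [1,13] + [1,4].
The resulting 27×12 matrix has rank 12, and its Smith normal form has invariant factors (1,1,1,1,1,1,1,1,1,1,1,2).

Reading off H_k = ker ∂_k / im ∂_{k+1}:

  H_0: rank C_0 − rank ∂_1 = 14 − 12 = 2, and the invariant factors of ∂_1 are all 1, so H_0 = Z^2.
  H_1: rank ker ∂_1 − rank ∂_2 = (27 − 12) − 12 = 3, and ∂_2 has invariant factor 2 > 1, so H_1 = Z^3 ⊕ Z_2.
  H_2: rank ker ∂_2 − rank ∂_3 = (12 − 12) − 0 = 0, and there is no ∂_3, so H_2 = 0.

As a check, the Euler characteristic is 14 − 27 + 12 = -1, which agrees with 2 − 3 + 0 = -1.

H_0 ≅ Z^2,  H_1 ≅ Z^3 ⊕ Z_2,  H_2 = 0.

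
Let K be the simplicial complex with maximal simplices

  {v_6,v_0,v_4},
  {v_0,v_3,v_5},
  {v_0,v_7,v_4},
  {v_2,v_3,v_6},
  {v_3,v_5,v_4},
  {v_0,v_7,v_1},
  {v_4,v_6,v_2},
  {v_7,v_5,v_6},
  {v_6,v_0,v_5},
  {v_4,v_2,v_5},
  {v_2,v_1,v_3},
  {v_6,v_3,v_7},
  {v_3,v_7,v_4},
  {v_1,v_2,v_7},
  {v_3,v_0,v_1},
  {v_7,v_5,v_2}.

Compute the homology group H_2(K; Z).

H_2 ≅ Z.

K has 8 vertices, 24 edges, 16 triangles.
rank ∂_2 = 15, rank ∂_3 = 0 ⇒ b_2 = 16 − 15 − 0 = 1. So H_2 = Z.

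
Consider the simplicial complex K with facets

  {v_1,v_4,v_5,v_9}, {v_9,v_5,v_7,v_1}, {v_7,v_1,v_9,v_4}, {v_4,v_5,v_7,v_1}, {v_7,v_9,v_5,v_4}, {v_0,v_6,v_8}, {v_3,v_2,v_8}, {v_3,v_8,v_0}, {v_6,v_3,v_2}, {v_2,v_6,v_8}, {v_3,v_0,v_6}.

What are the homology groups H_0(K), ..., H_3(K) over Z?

We work with the vertex ordering v_0 < v_1 < v_2 < v_3 < v_4 < v_5 < v_6 < v_7 < v_8 < v_9. The simplices of K, each written with vertices in increasing order, are:

  0-simplices (10): [v_0], [v_1], [v_2], [v_3], [v_4], [v_5], [v_6], [v_7], [v_8], [v_9]
  1-simplices (19): (19 of them)
  2-simplices (16): (16 of them)
  3-simplices (5): [v_1,v_4,v_5,v_7], [v_1,v_4,v_5,v_9], [v_1,v_4,v_7,v_9], [v_1,v_5,v_7,v_9], [v_4,v_5,v_7,v_9]

giving chain groups C_0 ≅ Z^10, C_1 ≅ Z^19, C_2 ≅ Z^16, C_3 ≅ Z^5.

The boundary map ∂_1: C_1 → C_0 sends each edge [p,q] (with p < q) to q − p.
This gives a 10×19 integer matrix of rank 8; reducing to Smith normal form yields diagonal entries (1,1,1,1,1,1,1,1).

Boundary ∂_2: C_2 → C_1 sends each 2-simplex [p,q,r] to [q,r] − [p,r] + [p,q]. For instance
  ∂[v_2,v_3,v_8] = [v_3,v_8] − [v_2,v_8] + [v_2,v_3],
  ∂[v_0,v_3,v_6] = [v_3,v_6] − [v_0,v_6] + [v_0,v_3].
As a 19×16 matrix over Z this has rank 11, with invariant factors (1,1,1,1,1,1,1,1,1,1,1).

∂_3: C_3 → C_2 sends each 3-simplex σ to the alternating sum Σ_i (−1)^i (σ with its i-th vertex removed). For instance
  ∂[v_1,v_4,v_5,v_7] = [v_4,v_5,v_7] − [v_1,v_5,v_7] + [v_1,v_4,v_7] − [v_1,v_4,v_5],
  ∂[v_1,v_5,v_7,v_9] = [v_5,v_7,v_9] − [v_1,v_7,v_9] + [v_1,v_5,v_9] − [v_1,v_5,v_7].
As a 16×5 matrix over Z this has rank 4, with invariant factors (1,1,1,1).

Computing H_k = (kernel of ∂_k) / (image of ∂_{k+1}):

  H_0: rank C_0 − rank ∂_1 = 10 − 8 = 2, and the invariant factors of ∂_1 are all 1, so H_0 ≅ Z^2.
  H_1: rank ker ∂_1 − rank ∂_2 = (19 − 8) − 11 = 0, and the invariant factors of ∂_2 are all 1, so H_1 ≅ 0.
  H_2: rank ker ∂_2 − rank ∂_3 = (16 − 11) − 4 = 1, and the invariant factors of ∂_3 are all 1, so H_2 ≅ Z.
  H_3: rank ker ∂_3 − rank ∂_4 = (5 − 4) − 0 = 1, and there is no ∂_4, so H_3 ≅ Z.

(K is a triangulation of the disjoint union of the 2-sphere S^2 and the 3-sphere S^3.)

H_0 ≅ Z^2,  H_1 = 0,  H_2 ≅ Z,  H_3 ≅ Z.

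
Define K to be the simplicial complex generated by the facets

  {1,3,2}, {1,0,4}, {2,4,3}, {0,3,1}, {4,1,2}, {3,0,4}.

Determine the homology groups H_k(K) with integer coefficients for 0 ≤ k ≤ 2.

H_0 ≅ Z,  H_1 = 0,  H_2 ≅ Z.

Order the vertices as 0 < 1 < 2 < 3 < 4. Listing each simplex with vertices in this order, K has dimension 2 with simplices:

  0-simplices (5): [0], [1], [2], [3], [4]
  1-simplices (9): [0,1], [0,3], [0,4], [1,2], [1,3], [1,4], [2,3], [2,4], [3,4]
  2-simplices (6): [0,1,3], [0,1,4], [0,3,4], [1,2,3], [1,2,4], [2,3,4]

giving chain groups C_0 ≅ Z^5, C_1 ≅ Z^9, C_2 ≅ Z^6.

Boundary ∂_1: C_1 → C_0 sends each edge [p,q] (with p < q) to q − p.
The 5×9 boundary matrix has rank 4 and Smith normal form diag(1,1,1,1).

The boundary map ∂_2: C_2 → C_1 acts by ∂[p,q,r] = [q,r] − [p,r] + [p,q]. For instance
  ∂[0,1,3] = [1,3] − [0,3] + [0,1],
  ∂[0,3,4] = [3,4] − [0,4] + [0,3].
The 9×6 boundary matrix has rank 5 and Smith normal form diag(1,1,1,1,1).

Computing H_k = (kernel of ∂_k) / (image of ∂_{k+1}):

  H_0: rank C_0 − rank ∂_1 = 5 − 4 = 1, and the invariant factors of ∂_1 are all 1, so H_0 ≅ Z.
  H_1: rank ker ∂_1 − rank ∂_2 = (9 − 4) − 5 = 0, and the invariant factors of ∂_2 are all 1, so H_1 ≅ 0.
  H_2: rank ker ∂_2 − rank ∂_3 = (6 − 5) − 0 = 1, and there is no ∂_3, so H_2 ≅ Z.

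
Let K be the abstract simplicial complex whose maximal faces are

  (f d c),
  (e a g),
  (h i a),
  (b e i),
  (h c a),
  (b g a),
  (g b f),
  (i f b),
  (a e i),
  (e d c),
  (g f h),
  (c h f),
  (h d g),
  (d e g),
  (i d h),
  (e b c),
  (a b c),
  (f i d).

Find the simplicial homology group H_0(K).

We work with the vertex ordering a < b < c < d < e < f < g < h < i. The simplices of K, each written with vertices in increasing order, are:

  0-simplices (9): a, b, c, d, e, f, g, h, i
  1-simplices (27): ab, ac, ae, ag, ah, ai, bc, be, bf, bg, bi, cd, ce, cf, ch, de, df, dg, dh, di, eg, ei, fg, fh, fi, gh, hi
  2-simplices (18): abc, abg, ach, aeg, aei, ahi, bce, bei, bfg, bfi, cde, cdf, cfh, deg, dfi, dgh, dhi, fgh

Hence C_0 ≅ Z^9, C_1 ≅ Z^27, C_2 ≅ Z^18.

Boundary ∂_1: C_1 → C_0 is given by ∂[p,q] = [q] − [p].
The 9×27 boundary matrix has rank 8 and Smith normal form diag(1,1,1,1,1,1,1,1).

∂_2: C_2 → C_1 maps a triangle to the signed sum of its edges. For instance
  ∂bfi = fi − bi + bf,
  ∂bfg = fg − bg + bf.
The 27×18 boundary matrix has rank 18 and Smith normal form diag(1,1,1,1,1,1,1,1,1,1,1,1,1,1,1,1,1,2).

Now H_k = ker ∂_k / im ∂_{k+1}, so:

  H_0: rank C_0 − rank ∂_1 = 9 − 8 = 1, and the invariant factors of ∂_1 are all 1, so H_0 ≅ Z.

(K is a triangulation of the Klein bottle.)

H_0 ≅ Z.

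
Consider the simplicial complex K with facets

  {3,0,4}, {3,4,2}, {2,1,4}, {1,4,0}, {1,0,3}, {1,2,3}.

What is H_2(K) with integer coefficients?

H_2 = Z.

Fix the vertex order 0 < 1 < 2 < 3 < 4 and write every simplex with vertices in increasing order. Then dim K = 2 and the simplices of K are:

  0-simplices (5): [0], [1], [2], [3], [4]
  1-simplices (9): [0,1], [0,3], [0,4], [1,2], [1,3], [1,4], [2,3], [2,4], [3,4]
  2-simplices (6): [0,1,3], [0,1,4], [0,3,4], [1,2,3], [1,2,4], [2,3,4]

giving chain groups C_0 ≅ Z^5, C_1 ≅ Z^9, C_2 ≅ Z^6.

Boundary ∂_1: C_1 → C_0 maps an edge to its endpoints' difference, ∂[p,q] = q − p.
This gives a 5×9 integer matrix of rank 4; reducing to Smith normal form yields diagonal entries (1,1,1,1).

Boundary ∂_2: C_2 → C_1 sends each 2-simplex [p,q,r] to [q,r] − [p,r] + [p,q]. For instance
  ∂[0,1,3] = [1,3] − [0,3] + [0,1],
  ∂[2,3,4] = [3,4] − [2,4] + [2,3].
The resulting 9×6 matrix has rank 5, and its Smith normal form has invariant factors (1,1,1,1,1).

Now H_k = ker ∂_k / im ∂_{k+1}, so:

  H_2: rank ker ∂_2 − rank ∂_3 = (6 − 5) − 0 = 1, and there is no ∂_3, so H_2 ≅ Z.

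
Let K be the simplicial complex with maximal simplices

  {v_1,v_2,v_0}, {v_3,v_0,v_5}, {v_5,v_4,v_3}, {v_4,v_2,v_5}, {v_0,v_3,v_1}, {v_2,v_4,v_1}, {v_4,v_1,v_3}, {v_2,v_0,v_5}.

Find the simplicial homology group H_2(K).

H_2 = Z.

Order the vertices as v_0 < v_1 < v_2 < v_3 < v_4 < v_5. Listing each simplex with vertices in this order, K has dimension 2 with simplices:

  0-simplices (6): [v_0], [v_1], [v_2], [v_3], [v_4], [v_5]
  1-simplices (12): [v_0,v_1], [v_0,v_2], [v_0,v_3], [v_0,v_5], [v_1,v_2], [v_1,v_3], [v_1,v_4], [v_2,v_4], [v_2,v_5], [v_3,v_4], [v_3,v_5], [v_4,v_5]
  2-simplices (8): [v_0,v_1,v_2], [v_0,v_1,v_3], [v_0,v_2,v_5], [v_0,v_3,v_5], [v_1,v_2,v_4], [v_1,v_3,v_4], [v_2,v_4,v_5], [v_3,v_4,v_5]

Hence C_0 ≅ Z^6, C_1 ≅ Z^12, C_2 ≅ Z^8.

The boundary map ∂_1: C_1 → C_0 maps an edge to its endpoints' difference, ∂[p,q] = q − p. For instance
  ∂[v_1,v_2] = [v_2] − [v_1].
The resulting 6×12 matrix has rank 5, and its Smith normal form has invariant factors (1,1,1,1,1).

Boundary ∂_2: C_2 → C_1 acts by ∂[p,q,r] = [q,r] − [p,r] + [p,q]. For instance
  ∂[v_2,v_4,v_5] = [v_4,v_5] − [v_2,v_5] + [v_2,v_4],
  ∂[v_1,v_2,v_4] = [v_2,v_4] − [v_1,v_4] + [v_1,v_2].
The resulting 12×8 matrix has rank 7, and its Smith normal form has invariant factors (1,1,1,1,1,1,1).

Reading off H_k = ker ∂_k / im ∂_{k+1}:

  H_2: rank ker ∂_2 − rank ∂_3 = (8 − 7) − 0 = 1, and there is no ∂_3, so H_2 ≅ Z.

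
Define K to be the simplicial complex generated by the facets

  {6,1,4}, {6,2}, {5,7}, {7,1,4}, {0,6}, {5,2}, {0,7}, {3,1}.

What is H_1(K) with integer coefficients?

We work with the vertex ordering 0 < 1 < 2 < 3 < 4 < 5 < 6 < 7. The simplices of K, each written with vertices in increasing order, are:

  0-simplices (8): [0], [1], [2], [3], [4], [5], [6], [7]
  1-simplices (11): [0,6], [0,7], [1,3], [1,4], [1,6], [1,7], [2,5], [2,6], [4,6], [4,7], [5,7]
  2-simplices (2): [1,4,6], [1,4,7]

so the chain groups are C_0 ≅ Z^8, C_1 ≅ Z^11, C_2 ≅ Z^2.

∂_1: C_1 → C_0 maps an edge to its endpoints' difference, ∂[p,q] = q − p.
The 8×11 boundary matrix has rank 7 and Smith normal form diag(1,1,1,1,1,1,1).

The boundary map ∂_2: C_2 → C_1 sends each 2-simplex [p,q,r] to [q,r] − [p,r] + [p,q]. For instance
  ∂[1,4,6] = [4,6] − [1,6] + [1,4],
  ∂[1,4,7] = [4,7] − [1,7] + [1,4].
The 11×2 boundary matrix has rank 2 and Smith normal form diag(1,1).

Now H_k = ker ∂_k / im ∂_{k+1}, so:

  H_1: rank ker ∂_1 − rank ∂_2 = (11 − 7) − 2 = 2, and the invariant factors of ∂_2 are all 1, so H_1 = Z^2.

H_1 = Z^2.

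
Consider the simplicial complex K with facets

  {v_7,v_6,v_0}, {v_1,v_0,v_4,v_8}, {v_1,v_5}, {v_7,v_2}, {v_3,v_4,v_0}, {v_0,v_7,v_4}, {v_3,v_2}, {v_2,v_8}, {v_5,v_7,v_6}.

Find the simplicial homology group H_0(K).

H_0 = Z.

We work with the vertex ordering v_0 < v_1 < v_2 < v_3 < v_4 < v_5 < v_6 < v_7 < v_8. The simplices of K, each written with vertices in increasing order, are:

  0-simplices (9): [v_0], [v_1], [v_2], [v_3], [v_4], [v_5], [v_6], [v_7], [v_8]
  1-simplices (18): (18 of them)
  2-simplices (8): [v_0,v_1,v_4], [v_0,v_1,v_8], [v_0,v_3,v_4], [v_0,v_4,v_7], [v_0,v_4,v_8], [v_0,v_6,v_7], [v_1,v_4,v_8], [v_5,v_6,v_7]
  3-simplices (1): [v_0,v_1,v_4,v_8]

so the chain groups are C_0 ≅ Z^9, C_1 ≅ Z^18, C_2 ≅ Z^8, C_3 ≅ Z^1.

Boundary ∂_1: C_1 → C_0 is given by ∂[p,q] = [q] − [p]. For instance
  ∂[v_2,v_3] = [v_3] − [v_2].
The resulting 9×18 matrix has rank 8, and its Smith normal form has invariant factors (1,1,1,1,1,1,1,1).

∂_2: C_2 → C_1 acts by ∂[p,q,r] = [q,r] − [p,r] + [p,q]. For instance
  ∂[v_0,v_1,v_8] = [v_1,v_8] − [v_0,v_8] + [v_0,v_1],
  ∂[v_0,v_3,v_4] = [v_3,v_4] − [v_0,v_4] + [v_0,v_3].
This gives a 18×8 integer matrix of rank 7; reducing to Smith normal form yields diagonal entries (1,1,1,1,1,1,1).

Boundary ∂_3: C_3 → C_2 sends each 3-simplex σ to the alternating sum Σ_i (−1)^i (σ with its i-th vertex removed). For instance
  ∂[v_0,v_1,v_4,v_8] = [v_1,v_4,v_8] − [v_0,v_4,v_8] + [v_0,v_1,v_8] − [v_0,v_1,v_4].
The 8×1 boundary matrix has rank 1 and Smith normal form diag(1).

From H_k ≅ ker(∂_k) / im(∂_{k+1}) we obtain:

  H_0: rank C_0 − rank ∂_1 = 9 − 8 = 1, and the invariant factors of ∂_1 are all 1, so H_0 ≅ Z.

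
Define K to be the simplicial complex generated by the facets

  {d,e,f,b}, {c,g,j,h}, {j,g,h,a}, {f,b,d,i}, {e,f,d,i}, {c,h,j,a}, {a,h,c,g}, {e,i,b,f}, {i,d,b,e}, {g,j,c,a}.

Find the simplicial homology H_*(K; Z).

H_0 ≅ Z^2,  H_1 = 0,  H_2 = 0,  H_3 ≅ Z^2.

Order the vertices as a < b < c < d < e < f < g < h < i < j. Listing each simplex with vertices in this order, K has dimension 3 with simplices:

  0-simplices (10): a, b, c, d, e, f, g, h, i, j
  1-simplices (20): ac, ag, ah, aj, bd, be, bf, bi, cg, ch, cj, de, df, di, ef, ei, fi, gh, gj, hj
  2-simplices (20): acg, ach, acj, agh, agj, ahj, bde, bdf, bdi, bef, bei, bfi, cgh, cgj, chj, def, dei, dfi, efi, ghj
  3-simplices (10): acgh, acgj, achj, aghj, bdef, bdei, bdfi, befi, cghj, defi

so the chain groups are C_0 ≅ Z^10, C_1 ≅ Z^20, C_2 ≅ Z^20, C_3 ≅ Z^10.

The boundary map ∂_1: C_1 → C_0 sends each edge [p,q] (with p < q) to q − p.
The resulting 10×20 matrix has rank 8, and its Smith normal form has invariant factors (1,1,1,1,1,1,1,1).

The boundary map ∂_2: C_2 → C_1 maps a triangle to the signed sum of its edges. For instance
  ∂bdf = df − bf + bd,
  ∂def = ef − df + de.
The 20×20 boundary matrix has rank 12 and Smith normal form diag(1,1,1,1,1,1,1,1,1,1,1,1).

Boundary ∂_3: C_3 → C_2 sends each 3-simplex σ to the alternating sum Σ_i (−1)^i (σ with its i-th vertex removed). For instance
  ∂bdef = def − bef + bdf − bde,
  ∂cghj = ghj − chj + cgj − cgh.
As a 20×10 matrix over Z this has rank 8, with invariant factors (1,1,1,1,1,1,1,1).

Now H_k = ker ∂_k / im ∂_{k+1}, so:

  H_0: rank C_0 − rank ∂_1 = 10 − 8 = 2, and the invariant factors of ∂_1 are all 1, so H_0 ≅ Z^2.
  H_1: rank ker ∂_1 − rank ∂_2 = (20 − 8) − 12 = 0, and the invariant factors of ∂_2 are all 1, so H_1 ≅ 0.
  H_2: rank ker ∂_2 − rank ∂_3 = (20 − 12) − 8 = 0, and the invariant factors of ∂_3 are all 1, so H_2 ≅ 0.
  H_3: rank ker ∂_3 − rank ∂_4 = (10 − 8) − 0 = 2, and there is no ∂_4, so H_3 ≅ Z^2.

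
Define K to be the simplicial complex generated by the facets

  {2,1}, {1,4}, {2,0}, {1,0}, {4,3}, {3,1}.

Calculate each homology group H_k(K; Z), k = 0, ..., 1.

Order the vertices as 0 < 1 < 2 < 3 < 4. Listing each simplex with vertices in this order, K has dimension 1 with simplices:

  0-simplices (5): [0], [1], [2], [3], [4]
  1-simplices (6): [0,1], [0,2], [1,2], [1,3], [1,4], [3,4]

so the chain groups are C_0 ≅ Z^5, C_1 ≅ Z^6.

The boundary map ∂_1: C_1 → C_0 maps an edge to its endpoints' difference, ∂[p,q] = q − p. For instance
  ∂[1,2] = [2] − [1].
This gives a 5×6 integer matrix of rank 4; reducing to Smith normal form yields diagonal entries (1,1,1,1).

Computing H_k = (kernel of ∂_k) / (image of ∂_{k+1}):

  H_0: rank C_0 − rank ∂_1 = 5 − 4 = 1, and the invariant factors of ∂_1 are all 1, so H_0 = Z.
  H_1: rank ker ∂_1 − rank ∂_2 = (6 − 4) − 0 = 2, and there is no ∂_2, so H_1 = Z^2.

H_0 = Z,  H_1 = Z^2.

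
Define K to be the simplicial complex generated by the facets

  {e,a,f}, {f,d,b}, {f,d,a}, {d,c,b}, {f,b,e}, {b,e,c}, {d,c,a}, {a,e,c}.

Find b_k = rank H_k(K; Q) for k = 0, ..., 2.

K has 6 vertices, 12 edges, 8 triangles.
rank ∂_0 = 0, rank ∂_1 = 5 ⇒ b_0 = 6 − 0 − 5 = 1; all invariant factors of ∂_1 are 1 so no torsion. So H_0 = Z.
rank ∂_1 = 5, rank ∂_2 = 7 ⇒ b_1 = 12 − 5 − 7 = 0; all invariant factors of ∂_2 are 1 so no torsion. So H_1 = 0.
rank ∂_2 = 7, rank ∂_3 = 0 ⇒ b_2 = 8 − 7 − 0 = 1. So H_2 = Z.

b_0 = 1, b_1 = 0, b_2 = 1.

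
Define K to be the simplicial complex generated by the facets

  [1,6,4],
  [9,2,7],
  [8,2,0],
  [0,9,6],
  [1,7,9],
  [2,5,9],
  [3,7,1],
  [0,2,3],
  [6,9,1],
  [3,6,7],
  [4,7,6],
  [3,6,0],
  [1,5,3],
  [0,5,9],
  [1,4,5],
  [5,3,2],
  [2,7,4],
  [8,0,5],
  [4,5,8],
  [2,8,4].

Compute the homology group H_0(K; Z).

Take the total order 0 < 1 < 2 < 3 < 4 < 5 < 6 < 7 < 8 < 9 on the vertex set. Then K (dimension 2) consists of the simplices:

  0-simplices (10): [0], [1], [2], [3], [4], [5], [6], [7], [8], [9]
  1-simplices (30): (30 of them)
  2-simplices (20): (20 of them)

Hence C_0 ≅ Z^10, C_1 ≅ Z^30, C_2 ≅ Z^20.

∂_1: C_1 → C_0 sends each edge [p,q] (with p < q) to q − p. For instance
  ∂[1,5] = [5] − [1].
As a 10×30 matrix over Z this has rank 9, with invariant factors (1,1,1,1,1,1,1,1,1).

∂_2: C_2 → C_1 acts by ∂[p,q,r] = [q,r] − [p,r] + [p,q]. For instance
  ∂[2,4,7] = [4,7] − [2,7] + [2,4],
  ∂[0,6,9] = [6,9] − [0,9] + [0,6].
The resulting 30×20 matrix has rank 20, and its Smith normal form has invariant factors (1,1,1,1,1,1,1,1,1,1,1,1,1,1,1,1,1,1,1,2).

Reading off H_k = ker ∂_k / im ∂_{k+1}:

  H_0: rank C_0 − rank ∂_1 = 10 − 9 = 1, and the invariant factors of ∂_1 are all 1, so H_0 = Z.

(K is a triangulation of the Klein bottle.)

H_0 ≅ Z.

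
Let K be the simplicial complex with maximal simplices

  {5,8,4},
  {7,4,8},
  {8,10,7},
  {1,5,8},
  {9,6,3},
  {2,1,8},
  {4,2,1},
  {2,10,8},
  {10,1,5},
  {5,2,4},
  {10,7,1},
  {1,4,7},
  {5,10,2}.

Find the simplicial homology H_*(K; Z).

H_0 ≅ Z^2,  H_1 ≅ Z/2Z,  H_2 = 0.

Order the vertices as 1 < 2 < 3 < 4 < 5 < 6 < 7 < 8 < 9 < 10. Listing each simplex with vertices in this order, K has dimension 2 with simplices:

  0-simplices (10): [1], [2], [3], [4], [5], [6], [7], [8], [9], [10]
  1-simplices (21): [1,2], [1,4], [1,5], [1,7], [1,8], [1,10], [2,4], [2,5], [2,8], [2,10], [3,6], [3,9], [4,5], [4,7], [4,8], [5,8], [5,10], [6,9], [7,8], [7,10], [8,10]
  2-simplices (13): [1,2,4], [1,2,8], [1,4,7], [1,5,8], [1,5,10], [1,7,10], [2,4,5], [2,5,10], [2,8,10], [3,6,9], [4,5,8], [4,7,8], [7,8,10]

Hence C_0 ≅ Z^10, C_1 ≅ Z^21, C_2 ≅ Z^13.

The boundary map ∂_1: C_1 → C_0 sends each edge [p,q] (with p < q) to q − p.
The resulting 10×21 matrix has rank 8, and its Smith normal form has invariant factors (1,1,1,1,1,1,1,1).

∂_2: C_2 → C_1 sends each 2-simplex [p,q,r] to [q,r] − [p,r] + [p,q]. For instance
  ∂[1,2,8] = [2,8] − [1,8] + [1,2],
  ∂[2,8,10] = [8,10] − [2,10] + [2,8].
This gives a 21×13 integer matrix of rank 13; reducing to Smith normal form yields diagonal entries (1,1,1,1,1,1,1,1,1,1,1,1,2).

Now H_k = ker ∂_k / im ∂_{k+1}, so:

  H_0: rank C_0 − rank ∂_1 = 10 − 8 = 2, and the invariant factors of ∂_1 are all 1, so H_0 ≅ Z^2.
  H_1: rank ker ∂_1 − rank ∂_2 = (21 − 8) − 13 = 0, and ∂_2 has invariant factor 2 > 1, so H_1 ≅ Z/2Z.
  H_2: rank ker ∂_2 − rank ∂_3 = (13 − 13) − 0 = 0, and there is no ∂_3, so H_2 ≅ 0.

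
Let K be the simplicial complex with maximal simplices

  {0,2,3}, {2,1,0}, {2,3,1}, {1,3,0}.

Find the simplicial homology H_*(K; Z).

H_0 = Z,  H_1 = 0,  H_2 = Z.

We work with the vertex ordering 0 < 1 < 2 < 3. The simplices of K, each written with vertices in increasing order, are:

  0-simplices (4): [0], [1], [2], [3]
  1-simplices (6): [0,1], [0,2], [0,3], [1,2], [1,3], [2,3]
  2-simplices (4): [0,1,2], [0,1,3], [0,2,3], [1,2,3]

giving chain groups C_0 ≅ Z^4, C_1 ≅ Z^6, C_2 ≅ Z^4.

Boundary ∂_1: C_1 → C_0 sends each edge [p,q] (with p < q) to q − p.
This gives a 4×6 integer matrix of rank 3; reducing to Smith normal form yields diagonal entries (1,1,1).

∂_2: C_2 → C_1 maps a triangle to the signed sum of its edges. For instance
  ∂[0,1,3] = [1,3] − [0,3] + [0,1],
  ∂[1,2,3] = [2,3] − [1,3] + [1,2].
The 6×4 boundary matrix has rank 3 and Smith normal form diag(1,1,1).

From H_k ≅ ker(∂_k) / im(∂_{k+1}) we obtain:

  H_0: rank C_0 − rank ∂_1 = 4 − 3 = 1, and the invariant factors of ∂_1 are all 1, so H_0 ≅ Z.
  H_1: rank ker ∂_1 − rank ∂_2 = (6 − 3) − 3 = 0, and the invariant factors of ∂_2 are all 1, so H_1 ≅ 0.
  H_2: rank ker ∂_2 − rank ∂_3 = (4 − 3) − 0 = 1, and there is no ∂_3, so H_2 ≅ Z.

As a check, the Euler characteristic is 4 − 6 + 4 = 2, which agrees with 1 − 0 + 1 = 2.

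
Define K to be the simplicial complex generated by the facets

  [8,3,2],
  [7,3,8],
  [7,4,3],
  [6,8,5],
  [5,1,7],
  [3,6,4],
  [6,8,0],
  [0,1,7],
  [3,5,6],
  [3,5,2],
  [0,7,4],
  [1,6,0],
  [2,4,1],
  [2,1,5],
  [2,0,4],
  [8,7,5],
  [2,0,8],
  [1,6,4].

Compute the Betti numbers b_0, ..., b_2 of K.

b_0 = 1, b_1 = 1, b_2 = 0.

Fix the vertex order 0 < 1 < 2 < 3 < 4 < 5 < 6 < 7 < 8 and write every simplex with vertices in increasing order. Then dim K = 2 and the simplices of K are:

  0-simplices (9): [0], [1], [2], [3], [4], [5], [6], [7], [8]
  1-simplices (27): (27 of them)
  2-simplices (18): [0,1,6], [0,1,7], [0,2,4], [0,2,8], [0,4,7], [0,6,8], [1,2,4], [1,2,5], [1,4,6], [1,5,7], [2,3,5], [2,3,8], [3,4,6], [3,4,7], [3,5,6], [3,7,8], [5,6,8], [5,7,8]

giving chain groups C_0 ≅ Z^9, C_1 ≅ Z^27, C_2 ≅ Z^18.

Boundary ∂_1: C_1 → C_0 sends each edge [p,q] (with p < q) to q − p. For instance
  ∂[4,6] = [6] − [4].
The 9×27 boundary matrix has rank 8 and Smith normal form diag(1,1,1,1,1,1,1,1).

The boundary map ∂_2: C_2 → C_1 sends each 2-simplex [p,q,r] to [q,r] − [p,r] + [p,q]. For instance
  ∂[0,6,8] = [6,8] − [0,8] + [0,6],
  ∂[3,4,6] = [4,6] − [3,6] + [3,4].
The 27×18 boundary matrix has rank 18 and Smith normal form diag(1,1,1,1,1,1,1,1,1,1,1,1,1,1,1,1,1,2).

From H_k ≅ ker(∂_k) / im(∂_{k+1}) we obtain:

  H_0: rank C_0 − rank ∂_1 = 9 − 8 = 1, and the invariant factors of ∂_1 are all 1, so H_0 = Z.
  H_1: rank ker ∂_1 − rank ∂_2 = (27 − 8) − 18 = 1, and ∂_2 has invariant factor 2 > 1, so H_1 = Z ⊕ Z_2.
  H_2: rank ker ∂_2 − rank ∂_3 = (18 − 18) − 0 = 0, and there is no ∂_3, so H_2 = 0.

(K is a triangulation of the Klein bottle.)

Hence the Betti numbers are b_0 = 1, b_1 = 1, b_2 = 0.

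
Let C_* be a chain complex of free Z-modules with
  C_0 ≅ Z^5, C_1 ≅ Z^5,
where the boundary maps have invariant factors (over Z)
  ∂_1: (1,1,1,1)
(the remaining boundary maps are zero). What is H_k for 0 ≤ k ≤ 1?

H_0 ≅ Z,  H_1 ≅ Z.

H_0: b_0 = 5 − 0 − 4 = 1; torsion from ∂_1 factors > 1: none. So H_0 ≅ Z.
H_1: b_1 = 5 − 4 − 0 = 1; torsion from ∂_2 factors > 1: none. So H_1 ≅ Z.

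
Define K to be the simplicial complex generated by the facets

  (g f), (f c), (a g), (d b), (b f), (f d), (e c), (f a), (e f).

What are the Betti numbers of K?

b_0 = 1, b_1 = 3.

Take the total order a < b < c < d < e < f < g on the vertex set. Then K (dimension 1) consists of the simplices:

  0-simplices (7): a, b, c, d, e, f, g
  1-simplices (9): af, ag, bd, bf, ce, cf, df, ef, fg

Hence C_0 ≅ Z^7, C_1 ≅ Z^9.

The boundary map ∂_1: C_1 → C_0 maps an edge to its endpoints' difference, ∂[p,q] = q − p.
This gives a 7×9 integer matrix of rank 6; reducing to Smith normal form yields diagonal entries (1,1,1,1,1,1).

Reading off H_k = ker ∂_k / im ∂_{k+1}:

  H_0: rank C_0 − rank ∂_1 = 7 − 6 = 1, and the invariant factors of ∂_1 are all 1, so H_0 ≅ Z.
  H_1: rank ker ∂_1 − rank ∂_2 = (9 − 6) − 0 = 3, and there is no ∂_2, so H_1 ≅ Z^3.

Hence the Betti numbers are b_0 = 1, b_1 = 3.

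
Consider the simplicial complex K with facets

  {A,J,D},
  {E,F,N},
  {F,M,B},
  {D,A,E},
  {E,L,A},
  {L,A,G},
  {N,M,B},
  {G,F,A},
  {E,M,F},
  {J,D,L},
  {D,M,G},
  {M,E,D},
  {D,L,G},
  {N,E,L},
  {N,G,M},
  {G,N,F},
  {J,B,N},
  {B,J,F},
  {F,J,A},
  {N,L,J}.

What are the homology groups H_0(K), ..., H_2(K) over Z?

K has 10 vertices, 30 edges, 20 triangles.
rank ∂_0 = 0, rank ∂_1 = 9 ⇒ b_0 = 10 − 0 − 9 = 1; all invariant factors of ∂_1 are 1 so no torsion. So H_0 = Z.
rank ∂_1 = 9, rank ∂_2 = 20 ⇒ b_1 = 30 − 9 − 20 = 1; ∂_2 has invariant factor(s) [2] giving torsion. So H_1 = Z ⊕ Z/2.
rank ∂_2 = 20, rank ∂_3 = 0 ⇒ b_2 = 20 − 20 − 0 = 0. So H_2 = 0.

H_0 ≅ Z,  H_1 ≅ Z ⊕ Z/2,  H_2 = 0.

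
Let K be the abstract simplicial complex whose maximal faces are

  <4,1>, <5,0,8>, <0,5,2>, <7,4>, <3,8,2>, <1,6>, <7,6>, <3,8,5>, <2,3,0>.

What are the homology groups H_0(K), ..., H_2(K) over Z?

H_0 = Z^2,  H_1 = Z^2,  H_2 = 0.

Take the total order 0 < 1 < 2 < 3 < 4 < 5 < 6 < 7 < 8 on the vertex set. Then K (dimension 2) consists of the simplices:

  0-simplices (9): [0], [1], [2], [3], [4], [5], [6], [7], [8]
  1-simplices (14): [0,2], [0,3], [0,5], [0,8], [1,4], [1,6], [2,3], [2,5], [2,8], [3,5], [3,8], [4,7], [5,8], [6,7]
  2-simplices (5): [0,2,3], [0,2,5], [0,5,8], [2,3,8], [3,5,8]

giving chain groups C_0 ≅ Z^9, C_1 ≅ Z^14, C_2 ≅ Z^5.

Boundary ∂_1: C_1 → C_0 is given by ∂[p,q] = [q] − [p].
As a 9×14 matrix over Z this has rank 7, with invariant factors (1,1,1,1,1,1,1).

The boundary map ∂_2: C_2 → C_1 acts by ∂[p,q,r] = [q,r] − [p,r] + [p,q]. For instance
  ∂[3,5,8] = [5,8] − [3,8] + [3,5],
  ∂[2,3,8] = [3,8] − [2,8] + [2,3].
The resulting 14×5 matrix has rank 5, and its Smith normal form has invariant factors (1,1,1,1,1).

Reading off H_k = ker ∂_k / im ∂_{k+1}:

  H_0: rank C_0 − rank ∂_1 = 9 − 7 = 2, and the invariant factors of ∂_1 are all 1, so H_0 ≅ Z^2.
  H_1: rank ker ∂_1 − rank ∂_2 = (14 − 7) − 5 = 2, and the invariant factors of ∂_2 are all 1, so H_1 ≅ Z^2.
  H_2: rank ker ∂_2 − rank ∂_3 = (5 − 5) − 0 = 0, and there is no ∂_3, so H_2 ≅ 0.

As a check, the Euler characteristic is 9 − 14 + 5 = 0, which agrees with 2 − 2 + 0 = 0.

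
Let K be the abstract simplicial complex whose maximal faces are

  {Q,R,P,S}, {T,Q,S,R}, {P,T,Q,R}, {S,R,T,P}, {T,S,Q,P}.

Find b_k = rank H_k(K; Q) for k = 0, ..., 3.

We work with the vertex ordering P < Q < R < S < T. The simplices of K, each written with vertices in increasing order, are:

  0-simplices (5): P, Q, R, S, T
  1-simplices (10): PQ, PR, PS, PT, QR, QS, QT, RS, RT, ST
  2-simplices (10): PQR, PQS, PQT, PRS, PRT, PST, QRS, QRT, QST, RST
  3-simplices (5): PQRS, PQRT, PQST, PRST, QRST

Hence C_0 ≅ Z^5, C_1 ≅ Z^10, C_2 ≅ Z^10, C_3 ≅ Z^5.

Boundary ∂_1: C_1 → C_0 sends each edge [p,q] (with p < q) to q − p. For instance
  ∂RS = S − R.
This gives a 5×10 integer matrix of rank 4; reducing to Smith normal form yields diagonal entries (1,1,1,1).

Boundary ∂_2: C_2 → C_1 sends each 2-simplex [p,q,r] to [q,r] − [p,r] + [p,q]. For instance
  ∂QRT = RT − QT + QR,
  ∂QRS = RS − QS + QR.
The 10×10 boundary matrix has rank 6 and Smith normal form diag(1,1,1,1,1,1).

∂_3: C_3 → C_2 sends each 3-simplex σ to the alternating sum Σ_i (−1)^i (σ with its i-th vertex removed). For instance
  ∂PRST = RST − PST + PRT − PRS,
  ∂PQRS = QRS − PRS + PQS − PQR.
The resulting 10×5 matrix has rank 4, and its Smith normal form has invariant factors (1,1,1,1).

Now H_k = ker ∂_k / im ∂_{k+1}, so:

  H_0: rank C_0 − rank ∂_1 = 5 − 4 = 1, and the invariant factors of ∂_1 are all 1, so H_0 ≅ Z.
  H_1: rank ker ∂_1 − rank ∂_2 = (10 − 4) − 6 = 0, and the invariant factors of ∂_2 are all 1, so H_1 ≅ 0.
  H_2: rank ker ∂_2 − rank ∂_3 = (10 − 6) − 4 = 0, and the invariant factors of ∂_3 are all 1, so H_2 ≅ 0.
  H_3: rank ker ∂_3 − rank ∂_4 = (5 − 4) − 0 = 1, and there is no ∂_4, so H_3 ≅ Z.

Hence the Betti numbers are b_0 = 1, b_1 = 0, b_2 = 0, b_3 = 1.

b_0 = 1, b_1 = 0, b_2 = 0, b_3 = 1.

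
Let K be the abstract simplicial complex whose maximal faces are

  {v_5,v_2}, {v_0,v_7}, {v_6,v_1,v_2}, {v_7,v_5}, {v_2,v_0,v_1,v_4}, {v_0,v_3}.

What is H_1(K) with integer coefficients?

H_1 ≅ Z.

We work with the vertex ordering v_0 < v_1 < v_2 < v_3 < v_4 < v_5 < v_6 < v_7. The simplices of K, each written with vertices in increasing order, are:

  0-simplices (8): [v_0], [v_1], [v_2], [v_3], [v_4], [v_5], [v_6], [v_7]
  1-simplices (12): [v_0,v_1], [v_0,v_2], [v_0,v_3], [v_0,v_4], [v_0,v_7], [v_1,v_2], [v_1,v_4], [v_1,v_6], [v_2,v_4], [v_2,v_5], [v_2,v_6], [v_5,v_7]
  2-simplices (5): [v_0,v_1,v_2], [v_0,v_1,v_4], [v_0,v_2,v_4], [v_1,v_2,v_4], [v_1,v_2,v_6]
  3-simplices (1): [v_0,v_1,v_2,v_4]

Hence C_0 ≅ Z^8, C_1 ≅ Z^12, C_2 ≅ Z^5, C_3 ≅ Z^1.

The boundary map ∂_1: C_1 → C_0 maps an edge to its endpoints' difference, ∂[p,q] = q − p.
As a 8×12 matrix over Z this has rank 7, with invariant factors (1,1,1,1,1,1,1).

The boundary map ∂_2: C_2 → C_1 acts by ∂[p,q,r] = [q,r] − [p,r] + [p,q]. For instance
  ∂[v_1,v_2,v_4] = [v_2,v_4] − [v_1,v_4] + [v_1,v_2],
  ∂[v_1,v_2,v_6] = [v_2,v_6] − [v_1,v_6] + [v_1,v_2].
As a 12×5 matrix over Z this has rank 4, with invariant factors (1,1,1,1).

The boundary map ∂_3: C_3 → C_2 sends each 3-simplex σ to the alternating sum Σ_i (−1)^i (σ with its i-th vertex removed). For instance
  ∂[v_0,v_1,v_2,v_4] = [v_1,v_2,v_4] − [v_0,v_2,v_4] + [v_0,v_1,v_4] − [v_0,v_1,v_2].
As a 5×1 matrix over Z this has rank 1, with invariant factors (1).

Computing H_k = (kernel of ∂_k) / (image of ∂_{k+1}):

  H_1: rank ker ∂_1 − rank ∂_2 = (12 − 7) − 4 = 1, and the invariant factors of ∂_2 are all 1, so H_1 = Z.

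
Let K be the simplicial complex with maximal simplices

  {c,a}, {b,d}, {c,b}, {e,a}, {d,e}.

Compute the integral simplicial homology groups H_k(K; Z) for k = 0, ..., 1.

Fix the vertex order a < b < c < d < e and write every simplex with vertices in increasing order. Then dim K = 1 and the simplices of K are:

  0-simplices (5): a, b, c, d, e
  1-simplices (5): ac, ae, bc, bd, de

so the chain groups are C_0 ≅ Z^5, C_1 ≅ Z^5.

The boundary map ∂_1: C_1 → C_0 sends each edge [p,q] (with p < q) to q − p. For instance
  ∂de = e − d.
This gives a 5×5 integer matrix of rank 4; reducing to Smith normal form yields diagonal entries (1,1,1,1).

Reading off H_k = ker ∂_k / im ∂_{k+1}:

  H_0: rank C_0 − rank ∂_1 = 5 − 4 = 1, and the invariant factors of ∂_1 are all 1, so H_0 ≅ Z.
  H_1: rank ker ∂_1 − rank ∂_2 = (5 − 4) − 0 = 1, and there is no ∂_2, so H_1 ≅ Z.

As a check, the Euler characteristic is 5 − 5 = 0, which agrees with 1 − 1 = 0.

H_0 = Z,  H_1 = Z.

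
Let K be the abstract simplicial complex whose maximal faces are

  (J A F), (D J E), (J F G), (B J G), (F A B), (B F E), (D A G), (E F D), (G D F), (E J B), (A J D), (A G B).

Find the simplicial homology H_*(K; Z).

H_0 = Z,  H_1 = Z/2,  H_2 = 0.

Fix the vertex order A < B < D < E < F < G < J and write every simplex with vertices in increasing order. Then dim K = 2 and the simplices of K are:

  0-simplices (7): A, B, D, E, F, G, J
  1-simplices (18): AB, AD, AF, AG, AJ, BE, BF, BG, BJ, DE, DF, DG, DJ, EF, EJ, FG, FJ, GJ
  2-simplices (12): ABF, ABG, ADG, ADJ, AFJ, BEF, BEJ, BGJ, DEF, DEJ, DFG, FGJ

Hence C_0 ≅ Z^7, C_1 ≅ Z^18, C_2 ≅ Z^12.

Boundary ∂_1: C_1 → C_0 sends each edge [p,q] (with p < q) to q − p.
This gives a 7×18 integer matrix of rank 6; reducing to Smith normal form yields diagonal entries (1,1,1,1,1,1).

The boundary map ∂_2: C_2 → C_1 maps a triangle to the signed sum of its edges. For instance
  ∂FGJ = GJ − FJ + FG,
  ∂AFJ = FJ − AJ + AF.
As a 18×12 matrix over Z this has rank 12, with invariant factors (1,1,1,1,1,1,1,1,1,1,1,2).

Reading off H_k = ker ∂_k / im ∂_{k+1}:

  H_0: rank C_0 − rank ∂_1 = 7 − 6 = 1, and the invariant factors of ∂_1 are all 1, so H_0 = Z.
  H_1: rank ker ∂_1 − rank ∂_2 = (18 − 6) − 12 = 0, and ∂_2 has invariant factor 2 > 1, so H_1 = Z/2.
  H_2: rank ker ∂_2 − rank ∂_3 = (12 − 12) − 0 = 0, and there is no ∂_3, so H_2 = 0.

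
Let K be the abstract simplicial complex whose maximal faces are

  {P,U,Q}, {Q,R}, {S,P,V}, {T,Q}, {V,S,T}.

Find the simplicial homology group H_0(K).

H_0 = Z.

We work with the vertex ordering P < Q < R < S < T < U < V. The simplices of K, each written with vertices in increasing order, are:

  0-simplices (7): P, Q, R, S, T, U, V
  1-simplices (10): PQ, PS, PU, PV, QR, QT, QU, ST, SV, TV
  2-simplices (3): PQU, PSV, STV

Hence C_0 ≅ Z^7, C_1 ≅ Z^10, C_2 ≅ Z^3.

The boundary map ∂_1: C_1 → C_0 sends each edge [p,q] (with p < q) to q − p. For instance
  ∂ST = T − S.
This gives a 7×10 integer matrix of rank 6; reducing to Smith normal form yields diagonal entries (1,1,1,1,1,1).

∂_2: C_2 → C_1 sends each 2-simplex [p,q,r] to [q,r] − [p,r] + [p,q]. For instance
  ∂STV = TV − SV + ST,
  ∂PQU = QU − PU + PQ.
This gives a 10×3 integer matrix of rank 3; reducing to Smith normal form yields diagonal entries (1,1,1).

From H_k ≅ ker(∂_k) / im(∂_{k+1}) we obtain:

  H_0: rank C_0 − rank ∂_1 = 7 − 6 = 1, and the invariant factors of ∂_1 are all 1, so H_0 = Z.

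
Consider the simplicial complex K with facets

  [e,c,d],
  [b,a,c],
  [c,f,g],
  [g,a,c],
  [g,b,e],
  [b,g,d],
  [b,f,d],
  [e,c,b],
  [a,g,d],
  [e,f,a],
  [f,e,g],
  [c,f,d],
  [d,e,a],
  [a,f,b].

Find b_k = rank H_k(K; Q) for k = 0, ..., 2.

Order the vertices as a < b < c < d < e < f < g. Listing each simplex with vertices in this order, K has dimension 2 with simplices:

  0-simplices (7): a, b, c, d, e, f, g
  1-simplices (21): ab, ac, ad, ae, af, ag, bc, bd, be, bf, bg, cd, ce, cf, cg, de, df, dg, ef, eg, fg
  2-simplices (14): abc, abf, acg, ade, adg, aef, bce, bdf, bdg, beg, cde, cdf, cfg, efg

so the chain groups are C_0 ≅ Z^7, C_1 ≅ Z^21, C_2 ≅ Z^14.

The boundary map ∂_1: C_1 → C_0 is given by ∂[p,q] = [q] − [p]. For instance
  ∂af = f − a.
The resulting 7×21 matrix has rank 6, and its Smith normal form has invariant factors (1,1,1,1,1,1).

Boundary ∂_2: C_2 → C_1 acts by ∂[p,q,r] = [q,r] − [p,r] + [p,q]. For instance
  ∂abc = bc − ac + ab,
  ∂abf = bf − af + ab.
The resulting 21×14 matrix has rank 13, and its Smith normal form has invariant factors (1,1,1,1,1,1,1,1,1,1,1,1,1).

Now H_k = ker ∂_k / im ∂_{k+1}, so:

  H_0: rank C_0 − rank ∂_1 = 7 − 6 = 1, and the invariant factors of ∂_1 are all 1, so H_0 = Z.
  H_1: rank ker ∂_1 − rank ∂_2 = (21 − 6) − 13 = 2, and the invariant factors of ∂_2 are all 1, so H_1 = Z^2.
  H_2: rank ker ∂_2 − rank ∂_3 = (14 − 13) − 0 = 1, and there is no ∂_3, so H_2 = Z.

As a check, the Euler characteristic is 7 − 21 + 14 = 0, which agrees with 1 − 2 + 1 = 0.
(K is a triangulation of the torus T^2.)

Hence the Betti numbers are b_0 = 1, b_1 = 2, b_2 = 1.

b_0 = 1, b_1 = 2, b_2 = 1.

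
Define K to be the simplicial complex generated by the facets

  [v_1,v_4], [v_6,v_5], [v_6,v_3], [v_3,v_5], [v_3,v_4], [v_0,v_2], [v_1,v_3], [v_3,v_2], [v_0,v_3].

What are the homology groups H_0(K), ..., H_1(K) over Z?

H_0 = Z,  H_1 = Z^3.

We work with the vertex ordering v_0 < v_1 < v_2 < v_3 < v_4 < v_5 < v_6. The simplices of K, each written with vertices in increasing order, are:

  0-simplices (7): [v_0], [v_1], [v_2], [v_3], [v_4], [v_5], [v_6]
  1-simplices (9): [v_0,v_2], [v_0,v_3], [v_1,v_3], [v_1,v_4], [v_2,v_3], [v_3,v_4], [v_3,v_5], [v_3,v_6], [v_5,v_6]

so the chain groups are C_0 ≅ Z^7, C_1 ≅ Z^9.

Boundary ∂_1: C_1 → C_0 sends each edge [p,q] (with p < q) to q − p.
The resulting 7×9 matrix has rank 6, and its Smith normal form has invariant factors (1,1,1,1,1,1).

Reading off H_k = ker ∂_k / im ∂_{k+1}:

  H_0: rank C_0 − rank ∂_1 = 7 − 6 = 1, and the invariant factors of ∂_1 are all 1, so H_0 ≅ Z.
  H_1: rank ker ∂_1 − rank ∂_2 = (9 − 6) − 0 = 3, and there is no ∂_2, so H_1 ≅ Z^3.

(K is a triangulation of a wedge of 3 circles.)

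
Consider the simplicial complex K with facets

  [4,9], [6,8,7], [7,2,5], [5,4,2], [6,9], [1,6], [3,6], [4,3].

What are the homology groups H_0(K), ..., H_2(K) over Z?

Fix the vertex order 1 < 2 < 3 < 4 < 5 < 6 < 7 < 8 < 9 and write every simplex with vertices in increasing order. Then dim K = 2 and the simplices of K are:

  0-simplices (9): [1], [2], [3], [4], [5], [6], [7], [8], [9]
  1-simplices (13): [1,6], [2,4], [2,5], [2,7], [3,4], [3,6], [4,5], [4,9], [5,7], [6,7], [6,8], [6,9], [7,8]
  2-simplices (3): [2,4,5], [2,5,7], [6,7,8]

so the chain groups are C_0 ≅ Z^9, C_1 ≅ Z^13, C_2 ≅ Z^3.

∂_1: C_1 → C_0 maps an edge to its endpoints' difference, ∂[p,q] = q − p. For instance
  ∂[3,4] = [4] − [3].
The resulting 9×13 matrix has rank 8, and its Smith normal form has invariant factors (1,1,1,1,1,1,1,1).

Boundary ∂_2: C_2 → C_1 sends each 2-simplex [p,q,r] to [q,r] − [p,r] + [p,q]. For instance
  ∂[2,4,5] = [4,5] − [2,5] + [2,4],
  ∂[2,5,7] = [5,7] − [2,7] + [2,5].
This gives a 13×3 integer matrix of rank 3; reducing to Smith normal form yields diagonal entries (1,1,1).

Now H_k = ker ∂_k / im ∂_{k+1}, so:

  H_0: rank C_0 − rank ∂_1 = 9 − 8 = 1, and the invariant factors of ∂_1 are all 1, so H_0 ≅ Z.
  H_1: rank ker ∂_1 − rank ∂_2 = (13 − 8) − 3 = 2, and the invariant factors of ∂_2 are all 1, so H_1 ≅ Z^2.
  H_2: rank ker ∂_2 − rank ∂_3 = (3 − 3) − 0 = 0, and there is no ∂_3, so H_2 ≅ 0.

H_0 = Z,  H_1 = Z^2,  H_2 = 0.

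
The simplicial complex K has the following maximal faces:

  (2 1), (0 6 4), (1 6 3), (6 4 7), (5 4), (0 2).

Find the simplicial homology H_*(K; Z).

H_0 = Z,  H_1 = Z,  H_2 = 0.

Take the total order 0 < 1 < 2 < 3 < 4 < 5 < 6 < 7 on the vertex set. Then K (dimension 2) consists of the simplices:

  0-simplices (8): [0], [1], [2], [3], [4], [5], [6], [7]
  1-simplices (11): [0,2], [0,4], [0,6], [1,2], [1,3], [1,6], [3,6], [4,5], [4,6], [4,7], [6,7]
  2-simplices (3): [0,4,6], [1,3,6], [4,6,7]

Hence C_0 ≅ Z^8, C_1 ≅ Z^11, C_2 ≅ Z^3.

The boundary map ∂_1: C_1 → C_0 maps an edge to its endpoints' difference, ∂[p,q] = q − p. For instance
  ∂[4,7] = [7] − [4].
As a 8×11 matrix over Z this has rank 7, with invariant factors (1,1,1,1,1,1,1).

∂_2: C_2 → C_1 maps a triangle to the signed sum of its edges. For instance
  ∂[0,4,6] = [4,6] − [0,6] + [0,4],
  ∂[1,3,6] = [3,6] − [1,6] + [1,3].
This gives a 11×3 integer matrix of rank 3; reducing to Smith normal form yields diagonal entries (1,1,1).

Now H_k = ker ∂_k / im ∂_{k+1}, so:

  H_0: rank C_0 − rank ∂_1 = 8 − 7 = 1, and the invariant factors of ∂_1 are all 1, so H_0 ≅ Z.
  H_1: rank ker ∂_1 − rank ∂_2 = (11 − 7) − 3 = 1, and the invariant factors of ∂_2 are all 1, so H_1 ≅ Z.
  H_2: rank ker ∂_2 − rank ∂_3 = (3 − 3) − 0 = 0, and there is no ∂_3, so H_2 ≅ 0.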